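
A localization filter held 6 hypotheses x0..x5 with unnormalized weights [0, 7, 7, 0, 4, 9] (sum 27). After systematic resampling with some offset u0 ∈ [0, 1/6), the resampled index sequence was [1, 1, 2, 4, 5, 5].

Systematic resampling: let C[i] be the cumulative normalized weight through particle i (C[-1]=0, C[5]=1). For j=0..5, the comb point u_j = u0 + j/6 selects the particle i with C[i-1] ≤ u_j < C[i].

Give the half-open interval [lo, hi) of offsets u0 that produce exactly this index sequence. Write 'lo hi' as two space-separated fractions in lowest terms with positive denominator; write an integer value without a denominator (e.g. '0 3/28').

1/54 5/54

C = [0, 7/27, 14/27, 14/27, 2/3, 1]
j=0 picked index 1: u0 ∈ [0, 7/27)
j=1 picked index 1: u0 ∈ [-1/6, 5/54)
j=2 picked index 2: u0 ∈ [-2/27, 5/27)
j=3 picked index 4: u0 ∈ [1/54, 1/6)
j=4 picked index 5: u0 ∈ [0, 1/3)
j=5 picked index 5: u0 ∈ [-1/6, 1/6)
intersection: [1/54, 5/54)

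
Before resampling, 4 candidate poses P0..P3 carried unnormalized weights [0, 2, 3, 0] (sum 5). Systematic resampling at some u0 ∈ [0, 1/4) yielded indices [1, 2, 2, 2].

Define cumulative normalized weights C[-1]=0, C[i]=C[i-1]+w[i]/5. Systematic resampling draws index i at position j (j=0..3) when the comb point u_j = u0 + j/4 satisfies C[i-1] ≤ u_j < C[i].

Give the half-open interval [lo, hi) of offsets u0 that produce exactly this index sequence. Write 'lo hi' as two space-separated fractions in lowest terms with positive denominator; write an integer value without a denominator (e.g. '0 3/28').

C = [0, 2/5, 1, 1]
j=0 picked index 1: u0 ∈ [0, 2/5)
j=1 picked index 2: u0 ∈ [3/20, 3/4)
j=2 picked index 2: u0 ∈ [-1/10, 1/2)
j=3 picked index 2: u0 ∈ [-7/20, 1/4)
intersection: [3/20, 1/4)

3/20 1/4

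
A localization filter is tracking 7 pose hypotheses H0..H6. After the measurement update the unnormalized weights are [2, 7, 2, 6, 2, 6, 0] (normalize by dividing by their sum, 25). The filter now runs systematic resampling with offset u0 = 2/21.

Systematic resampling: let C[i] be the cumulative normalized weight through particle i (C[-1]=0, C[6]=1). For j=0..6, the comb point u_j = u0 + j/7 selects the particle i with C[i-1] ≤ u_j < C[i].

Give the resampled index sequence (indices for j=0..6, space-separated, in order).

C = [2/25, 9/25, 11/25, 17/25, 19/25, 1, 1]
j=0: u_0=2/21 ∈ [2/25, 9/25) → index 1
j=1: u_1=5/21 ∈ [2/25, 9/25) → index 1
j=2: u_2=8/21 ∈ [9/25, 11/25) → index 2
j=3: u_3=11/21 ∈ [11/25, 17/25) → index 3
j=4: u_4=2/3 ∈ [11/25, 17/25) → index 3
j=5: u_5=17/21 ∈ [19/25, 1) → index 5
j=6: u_6=20/21 ∈ [19/25, 1) → index 5

1 1 2 3 3 5 5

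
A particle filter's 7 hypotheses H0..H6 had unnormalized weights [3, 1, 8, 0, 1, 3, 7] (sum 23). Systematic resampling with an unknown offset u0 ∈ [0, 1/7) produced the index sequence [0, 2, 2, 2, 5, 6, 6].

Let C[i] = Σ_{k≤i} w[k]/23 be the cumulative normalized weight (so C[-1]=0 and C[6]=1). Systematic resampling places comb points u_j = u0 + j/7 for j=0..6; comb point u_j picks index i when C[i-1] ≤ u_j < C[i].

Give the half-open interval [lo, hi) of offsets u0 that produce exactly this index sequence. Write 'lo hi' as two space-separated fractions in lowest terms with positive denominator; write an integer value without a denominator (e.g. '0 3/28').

C = [3/23, 4/23, 12/23, 12/23, 13/23, 16/23, 1]
j=0 picked index 0: u0 ∈ [0, 3/23)
j=1 picked index 2: u0 ∈ [5/161, 61/161)
j=2 picked index 2: u0 ∈ [-18/161, 38/161)
j=3 picked index 2: u0 ∈ [-41/161, 15/161)
j=4 picked index 5: u0 ∈ [-1/161, 20/161)
j=5 picked index 6: u0 ∈ [-3/161, 2/7)
j=6 picked index 6: u0 ∈ [-26/161, 1/7)
intersection: [5/161, 15/161)

5/161 15/161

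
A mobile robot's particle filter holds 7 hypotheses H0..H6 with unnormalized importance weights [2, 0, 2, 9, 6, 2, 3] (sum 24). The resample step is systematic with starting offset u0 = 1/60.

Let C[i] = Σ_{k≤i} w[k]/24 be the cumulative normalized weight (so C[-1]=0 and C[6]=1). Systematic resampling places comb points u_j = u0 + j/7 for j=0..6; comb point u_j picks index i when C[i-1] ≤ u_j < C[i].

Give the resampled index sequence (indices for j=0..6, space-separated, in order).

C = [1/12, 1/12, 1/6, 13/24, 19/24, 7/8, 1]
j=0: u_0=1/60 ∈ [0, 1/12) → index 0
j=1: u_1=67/420 ∈ [1/12, 1/6) → index 2
j=2: u_2=127/420 ∈ [1/6, 13/24) → index 3
j=3: u_3=187/420 ∈ [1/6, 13/24) → index 3
j=4: u_4=247/420 ∈ [13/24, 19/24) → index 4
j=5: u_5=307/420 ∈ [13/24, 19/24) → index 4
j=6: u_6=367/420 ∈ [19/24, 7/8) → index 5

0 2 3 3 4 4 5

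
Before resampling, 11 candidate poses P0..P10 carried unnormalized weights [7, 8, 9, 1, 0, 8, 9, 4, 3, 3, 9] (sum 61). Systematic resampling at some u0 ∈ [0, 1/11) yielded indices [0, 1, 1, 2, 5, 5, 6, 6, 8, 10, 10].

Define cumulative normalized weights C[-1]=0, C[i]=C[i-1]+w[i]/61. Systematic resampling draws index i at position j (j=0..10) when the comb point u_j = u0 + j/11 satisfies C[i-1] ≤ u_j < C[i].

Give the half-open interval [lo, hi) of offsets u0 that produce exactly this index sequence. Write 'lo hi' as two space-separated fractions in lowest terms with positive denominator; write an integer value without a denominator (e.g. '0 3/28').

C = [7/61, 15/61, 24/61, 25/61, 25/61, 33/61, 42/61, 46/61, 49/61, 52/61, 1]
j=0 picked index 0: u0 ∈ [0, 7/61)
j=1 picked index 1: u0 ∈ [16/671, 104/671)
j=2 picked index 1: u0 ∈ [-45/671, 43/671)
j=3 picked index 2: u0 ∈ [-18/671, 81/671)
j=4 picked index 5: u0 ∈ [31/671, 119/671)
j=5 picked index 5: u0 ∈ [-30/671, 58/671)
j=6 picked index 6: u0 ∈ [-3/671, 96/671)
j=7 picked index 6: u0 ∈ [-64/671, 35/671)
j=8 picked index 8: u0 ∈ [18/671, 51/671)
j=9 picked index 10: u0 ∈ [23/671, 2/11)
j=10 picked index 10: u0 ∈ [-38/671, 1/11)
intersection: [31/671, 35/671)

31/671 35/671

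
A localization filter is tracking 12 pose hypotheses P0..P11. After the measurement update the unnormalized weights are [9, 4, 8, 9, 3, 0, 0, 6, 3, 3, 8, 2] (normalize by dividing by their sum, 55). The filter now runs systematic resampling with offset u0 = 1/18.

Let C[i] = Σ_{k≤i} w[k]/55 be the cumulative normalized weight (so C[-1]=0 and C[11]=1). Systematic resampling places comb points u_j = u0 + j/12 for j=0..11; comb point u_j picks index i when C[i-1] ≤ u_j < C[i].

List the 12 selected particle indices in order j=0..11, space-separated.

C = [9/55, 13/55, 21/55, 6/11, 3/5, 3/5, 3/5, 39/55, 42/55, 9/11, 53/55, 1]
j=0: u_0=1/18 ∈ [0, 9/55) → index 0
j=1: u_1=5/36 ∈ [0, 9/55) → index 0
j=2: u_2=2/9 ∈ [9/55, 13/55) → index 1
j=3: u_3=11/36 ∈ [13/55, 21/55) → index 2
j=4: u_4=7/18 ∈ [21/55, 6/11) → index 3
j=5: u_5=17/36 ∈ [21/55, 6/11) → index 3
j=6: u_6=5/9 ∈ [6/11, 3/5) → index 4
j=7: u_7=23/36 ∈ [3/5, 39/55) → index 7
j=8: u_8=13/18 ∈ [39/55, 42/55) → index 8
j=9: u_9=29/36 ∈ [42/55, 9/11) → index 9
j=10: u_10=8/9 ∈ [9/11, 53/55) → index 10
j=11: u_11=35/36 ∈ [53/55, 1) → index 11

0 0 1 2 3 3 4 7 8 9 10 11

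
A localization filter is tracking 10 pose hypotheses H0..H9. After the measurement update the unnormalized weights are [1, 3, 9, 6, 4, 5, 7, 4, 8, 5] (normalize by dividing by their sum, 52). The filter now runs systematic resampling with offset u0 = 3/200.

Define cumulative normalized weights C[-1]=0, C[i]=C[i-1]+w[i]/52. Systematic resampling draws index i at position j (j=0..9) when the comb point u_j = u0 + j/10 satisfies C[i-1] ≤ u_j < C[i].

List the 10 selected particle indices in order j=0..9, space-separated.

C = [1/52, 1/13, 1/4, 19/52, 23/52, 7/13, 35/52, 3/4, 47/52, 1]
j=0: u_0=3/200 ∈ [0, 1/52) → index 0
j=1: u_1=23/200 ∈ [1/13, 1/4) → index 2
j=2: u_2=43/200 ∈ [1/13, 1/4) → index 2
j=3: u_3=63/200 ∈ [1/4, 19/52) → index 3
j=4: u_4=83/200 ∈ [19/52, 23/52) → index 4
j=5: u_5=103/200 ∈ [23/52, 7/13) → index 5
j=6: u_6=123/200 ∈ [7/13, 35/52) → index 6
j=7: u_7=143/200 ∈ [35/52, 3/4) → index 7
j=8: u_8=163/200 ∈ [3/4, 47/52) → index 8
j=9: u_9=183/200 ∈ [47/52, 1) → index 9

0 2 2 3 4 5 6 7 8 9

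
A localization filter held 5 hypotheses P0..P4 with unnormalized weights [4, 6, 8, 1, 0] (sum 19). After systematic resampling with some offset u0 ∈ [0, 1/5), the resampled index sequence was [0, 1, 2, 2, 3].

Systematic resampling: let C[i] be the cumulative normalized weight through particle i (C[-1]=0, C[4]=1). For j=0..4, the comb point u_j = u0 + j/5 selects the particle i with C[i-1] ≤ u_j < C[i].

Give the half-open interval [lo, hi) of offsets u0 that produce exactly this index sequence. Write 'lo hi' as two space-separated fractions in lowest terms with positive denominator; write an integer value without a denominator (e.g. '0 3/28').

14/95 1/5

C = [4/19, 10/19, 18/19, 1, 1]
j=0 picked index 0: u0 ∈ [0, 4/19)
j=1 picked index 1: u0 ∈ [1/95, 31/95)
j=2 picked index 2: u0 ∈ [12/95, 52/95)
j=3 picked index 2: u0 ∈ [-7/95, 33/95)
j=4 picked index 3: u0 ∈ [14/95, 1/5)
intersection: [14/95, 1/5)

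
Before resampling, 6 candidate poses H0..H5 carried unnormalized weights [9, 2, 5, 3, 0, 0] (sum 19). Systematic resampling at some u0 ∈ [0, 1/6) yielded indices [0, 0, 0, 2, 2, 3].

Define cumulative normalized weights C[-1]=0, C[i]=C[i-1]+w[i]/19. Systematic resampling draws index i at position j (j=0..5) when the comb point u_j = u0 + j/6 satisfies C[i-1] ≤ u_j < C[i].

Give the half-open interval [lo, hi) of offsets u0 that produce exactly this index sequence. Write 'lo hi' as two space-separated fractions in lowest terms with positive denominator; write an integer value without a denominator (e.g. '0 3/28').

3/38 8/57

C = [9/19, 11/19, 16/19, 1, 1, 1]
j=0 picked index 0: u0 ∈ [0, 9/19)
j=1 picked index 0: u0 ∈ [-1/6, 35/114)
j=2 picked index 0: u0 ∈ [-1/3, 8/57)
j=3 picked index 2: u0 ∈ [3/38, 13/38)
j=4 picked index 2: u0 ∈ [-5/57, 10/57)
j=5 picked index 3: u0 ∈ [1/114, 1/6)
intersection: [3/38, 8/57)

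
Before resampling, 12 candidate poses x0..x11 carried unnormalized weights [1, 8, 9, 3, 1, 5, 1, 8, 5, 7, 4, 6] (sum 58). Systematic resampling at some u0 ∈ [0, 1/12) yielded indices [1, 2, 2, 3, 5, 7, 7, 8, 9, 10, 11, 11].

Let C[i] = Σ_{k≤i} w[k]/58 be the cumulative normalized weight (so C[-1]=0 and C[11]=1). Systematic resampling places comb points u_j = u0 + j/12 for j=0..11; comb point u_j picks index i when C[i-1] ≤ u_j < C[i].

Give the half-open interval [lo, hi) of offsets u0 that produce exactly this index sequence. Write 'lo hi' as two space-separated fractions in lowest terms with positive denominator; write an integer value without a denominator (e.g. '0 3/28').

C = [1/58, 9/58, 9/29, 21/58, 11/29, 27/58, 14/29, 18/29, 41/58, 24/29, 26/29, 1]
j=0 picked index 1: u0 ∈ [1/58, 9/58)
j=1 picked index 2: u0 ∈ [25/348, 79/348)
j=2 picked index 2: u0 ∈ [-1/87, 25/174)
j=3 picked index 3: u0 ∈ [7/116, 13/116)
j=4 picked index 5: u0 ∈ [4/87, 23/174)
j=5 picked index 7: u0 ∈ [23/348, 71/348)
j=6 picked index 7: u0 ∈ [-1/58, 7/58)
j=7 picked index 8: u0 ∈ [13/348, 43/348)
j=8 picked index 9: u0 ∈ [7/174, 14/87)
j=9 picked index 10: u0 ∈ [9/116, 17/116)
j=10 picked index 11: u0 ∈ [11/174, 1/6)
j=11 picked index 11: u0 ∈ [-7/348, 1/12)
intersection: [9/116, 1/12)

9/116 1/12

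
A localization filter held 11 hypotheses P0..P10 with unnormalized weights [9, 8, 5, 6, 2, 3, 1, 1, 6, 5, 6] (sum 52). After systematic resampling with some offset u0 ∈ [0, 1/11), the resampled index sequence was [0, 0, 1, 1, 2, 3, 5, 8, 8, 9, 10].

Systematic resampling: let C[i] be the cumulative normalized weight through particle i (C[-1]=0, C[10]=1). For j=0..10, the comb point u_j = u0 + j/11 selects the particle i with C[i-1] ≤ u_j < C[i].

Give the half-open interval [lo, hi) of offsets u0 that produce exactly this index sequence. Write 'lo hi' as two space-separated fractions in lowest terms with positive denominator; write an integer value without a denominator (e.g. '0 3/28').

21/572 31/572

C = [9/52, 17/52, 11/26, 7/13, 15/26, 33/52, 17/26, 35/52, 41/52, 23/26, 1]
j=0 picked index 0: u0 ∈ [0, 9/52)
j=1 picked index 0: u0 ∈ [-1/11, 47/572)
j=2 picked index 1: u0 ∈ [-5/572, 83/572)
j=3 picked index 1: u0 ∈ [-57/572, 31/572)
j=4 picked index 2: u0 ∈ [-21/572, 17/286)
j=5 picked index 3: u0 ∈ [-9/286, 12/143)
j=6 picked index 5: u0 ∈ [9/286, 51/572)
j=7 picked index 8: u0 ∈ [21/572, 87/572)
j=8 picked index 8: u0 ∈ [-31/572, 35/572)
j=9 picked index 9: u0 ∈ [-17/572, 19/286)
j=10 picked index 10: u0 ∈ [-7/286, 1/11)
intersection: [21/572, 31/572)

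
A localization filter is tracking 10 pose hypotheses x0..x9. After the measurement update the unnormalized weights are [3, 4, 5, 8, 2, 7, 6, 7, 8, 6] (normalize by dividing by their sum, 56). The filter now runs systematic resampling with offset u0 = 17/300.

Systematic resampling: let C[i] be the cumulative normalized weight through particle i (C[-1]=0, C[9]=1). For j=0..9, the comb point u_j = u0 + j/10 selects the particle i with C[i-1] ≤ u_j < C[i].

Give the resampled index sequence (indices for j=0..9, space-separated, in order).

C = [3/56, 1/8, 3/14, 5/14, 11/28, 29/56, 5/8, 3/4, 25/28, 1]
j=0: u_0=17/300 ∈ [3/56, 1/8) → index 1
j=1: u_1=47/300 ∈ [1/8, 3/14) → index 2
j=2: u_2=77/300 ∈ [3/14, 5/14) → index 3
j=3: u_3=107/300 ∈ [3/14, 5/14) → index 3
j=4: u_4=137/300 ∈ [11/28, 29/56) → index 5
j=5: u_5=167/300 ∈ [29/56, 5/8) → index 6
j=6: u_6=197/300 ∈ [5/8, 3/4) → index 7
j=7: u_7=227/300 ∈ [3/4, 25/28) → index 8
j=8: u_8=257/300 ∈ [3/4, 25/28) → index 8
j=9: u_9=287/300 ∈ [25/28, 1) → index 9

1 2 3 3 5 6 7 8 8 9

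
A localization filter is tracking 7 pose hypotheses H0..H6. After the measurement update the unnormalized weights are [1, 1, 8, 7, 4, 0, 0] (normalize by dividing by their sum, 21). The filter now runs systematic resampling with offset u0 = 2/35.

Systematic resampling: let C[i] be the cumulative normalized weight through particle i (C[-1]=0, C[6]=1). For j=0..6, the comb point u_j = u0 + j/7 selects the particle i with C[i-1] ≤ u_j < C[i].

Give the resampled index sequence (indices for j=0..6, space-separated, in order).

1 2 2 3 3 3 4

C = [1/21, 2/21, 10/21, 17/21, 1, 1, 1]
j=0: u_0=2/35 ∈ [1/21, 2/21) → index 1
j=1: u_1=1/5 ∈ [2/21, 10/21) → index 2
j=2: u_2=12/35 ∈ [2/21, 10/21) → index 2
j=3: u_3=17/35 ∈ [10/21, 17/21) → index 3
j=4: u_4=22/35 ∈ [10/21, 17/21) → index 3
j=5: u_5=27/35 ∈ [10/21, 17/21) → index 3
j=6: u_6=32/35 ∈ [17/21, 1) → index 4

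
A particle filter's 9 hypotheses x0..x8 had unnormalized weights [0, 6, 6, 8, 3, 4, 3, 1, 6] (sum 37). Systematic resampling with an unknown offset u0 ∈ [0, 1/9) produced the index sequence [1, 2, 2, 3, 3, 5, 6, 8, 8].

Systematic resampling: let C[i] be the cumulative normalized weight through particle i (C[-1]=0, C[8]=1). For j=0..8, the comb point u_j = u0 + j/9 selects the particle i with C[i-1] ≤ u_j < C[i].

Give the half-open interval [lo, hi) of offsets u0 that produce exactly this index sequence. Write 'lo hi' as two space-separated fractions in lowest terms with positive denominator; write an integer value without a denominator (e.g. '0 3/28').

C = [0, 6/37, 12/37, 20/37, 23/37, 27/37, 30/37, 31/37, 1]
j=0 picked index 1: u0 ∈ [0, 6/37)
j=1 picked index 2: u0 ∈ [17/333, 71/333)
j=2 picked index 2: u0 ∈ [-20/333, 34/333)
j=3 picked index 3: u0 ∈ [-1/111, 23/111)
j=4 picked index 3: u0 ∈ [-40/333, 32/333)
j=5 picked index 5: u0 ∈ [22/333, 58/333)
j=6 picked index 6: u0 ∈ [7/111, 16/111)
j=7 picked index 8: u0 ∈ [20/333, 2/9)
j=8 picked index 8: u0 ∈ [-17/333, 1/9)
intersection: [22/333, 32/333)

22/333 32/333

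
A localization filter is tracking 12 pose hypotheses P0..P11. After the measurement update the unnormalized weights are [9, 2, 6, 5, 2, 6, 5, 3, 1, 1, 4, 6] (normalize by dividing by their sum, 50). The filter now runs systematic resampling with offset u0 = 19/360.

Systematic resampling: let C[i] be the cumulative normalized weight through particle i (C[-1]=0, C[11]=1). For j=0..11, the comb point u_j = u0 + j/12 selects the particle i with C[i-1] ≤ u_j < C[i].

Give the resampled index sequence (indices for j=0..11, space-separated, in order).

0 0 1 2 3 4 5 6 7 10 11 11

C = [9/50, 11/50, 17/50, 11/25, 12/25, 3/5, 7/10, 19/25, 39/50, 4/5, 22/25, 1]
j=0: u_0=19/360 ∈ [0, 9/50) → index 0
j=1: u_1=49/360 ∈ [0, 9/50) → index 0
j=2: u_2=79/360 ∈ [9/50, 11/50) → index 1
j=3: u_3=109/360 ∈ [11/50, 17/50) → index 2
j=4: u_4=139/360 ∈ [17/50, 11/25) → index 3
j=5: u_5=169/360 ∈ [11/25, 12/25) → index 4
j=6: u_6=199/360 ∈ [12/25, 3/5) → index 5
j=7: u_7=229/360 ∈ [3/5, 7/10) → index 6
j=8: u_8=259/360 ∈ [7/10, 19/25) → index 7
j=9: u_9=289/360 ∈ [4/5, 22/25) → index 10
j=10: u_10=319/360 ∈ [22/25, 1) → index 11
j=11: u_11=349/360 ∈ [22/25, 1) → index 11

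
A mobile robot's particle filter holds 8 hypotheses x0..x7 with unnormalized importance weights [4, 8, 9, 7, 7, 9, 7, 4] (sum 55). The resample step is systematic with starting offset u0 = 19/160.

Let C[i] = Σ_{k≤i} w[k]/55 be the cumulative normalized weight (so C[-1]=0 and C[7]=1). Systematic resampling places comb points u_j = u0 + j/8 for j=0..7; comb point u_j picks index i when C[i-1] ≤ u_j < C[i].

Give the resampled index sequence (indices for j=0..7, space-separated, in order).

1 2 2 3 4 5 6 7

C = [4/55, 12/55, 21/55, 28/55, 7/11, 4/5, 51/55, 1]
j=0: u_0=19/160 ∈ [4/55, 12/55) → index 1
j=1: u_1=39/160 ∈ [12/55, 21/55) → index 2
j=2: u_2=59/160 ∈ [12/55, 21/55) → index 2
j=3: u_3=79/160 ∈ [21/55, 28/55) → index 3
j=4: u_4=99/160 ∈ [28/55, 7/11) → index 4
j=5: u_5=119/160 ∈ [7/11, 4/5) → index 5
j=6: u_6=139/160 ∈ [4/5, 51/55) → index 6
j=7: u_7=159/160 ∈ [51/55, 1) → index 7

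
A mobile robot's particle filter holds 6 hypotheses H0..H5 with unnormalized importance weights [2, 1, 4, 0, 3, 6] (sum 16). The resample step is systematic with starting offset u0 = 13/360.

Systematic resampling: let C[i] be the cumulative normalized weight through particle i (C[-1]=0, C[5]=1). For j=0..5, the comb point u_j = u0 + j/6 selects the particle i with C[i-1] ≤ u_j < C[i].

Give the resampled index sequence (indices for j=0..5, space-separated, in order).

C = [1/8, 3/16, 7/16, 7/16, 5/8, 1]
j=0: u_0=13/360 ∈ [0, 1/8) → index 0
j=1: u_1=73/360 ∈ [3/16, 7/16) → index 2
j=2: u_2=133/360 ∈ [3/16, 7/16) → index 2
j=3: u_3=193/360 ∈ [7/16, 5/8) → index 4
j=4: u_4=253/360 ∈ [5/8, 1) → index 5
j=5: u_5=313/360 ∈ [5/8, 1) → index 5

0 2 2 4 5 5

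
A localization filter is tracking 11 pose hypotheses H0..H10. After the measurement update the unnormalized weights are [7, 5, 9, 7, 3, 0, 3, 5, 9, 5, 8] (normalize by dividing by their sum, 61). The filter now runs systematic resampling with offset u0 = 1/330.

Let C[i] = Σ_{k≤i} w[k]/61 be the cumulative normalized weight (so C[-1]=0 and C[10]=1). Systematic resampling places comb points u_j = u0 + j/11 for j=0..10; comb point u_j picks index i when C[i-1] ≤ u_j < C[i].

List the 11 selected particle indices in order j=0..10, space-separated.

C = [7/61, 12/61, 21/61, 28/61, 31/61, 31/61, 34/61, 39/61, 48/61, 53/61, 1]
j=0: u_0=1/330 ∈ [0, 7/61) → index 0
j=1: u_1=31/330 ∈ [0, 7/61) → index 0
j=2: u_2=61/330 ∈ [7/61, 12/61) → index 1
j=3: u_3=91/330 ∈ [12/61, 21/61) → index 2
j=4: u_4=11/30 ∈ [21/61, 28/61) → index 3
j=5: u_5=151/330 ∈ [21/61, 28/61) → index 3
j=6: u_6=181/330 ∈ [31/61, 34/61) → index 6
j=7: u_7=211/330 ∈ [39/61, 48/61) → index 8
j=8: u_8=241/330 ∈ [39/61, 48/61) → index 8
j=9: u_9=271/330 ∈ [48/61, 53/61) → index 9
j=10: u_10=301/330 ∈ [53/61, 1) → index 10

0 0 1 2 3 3 6 8 8 9 10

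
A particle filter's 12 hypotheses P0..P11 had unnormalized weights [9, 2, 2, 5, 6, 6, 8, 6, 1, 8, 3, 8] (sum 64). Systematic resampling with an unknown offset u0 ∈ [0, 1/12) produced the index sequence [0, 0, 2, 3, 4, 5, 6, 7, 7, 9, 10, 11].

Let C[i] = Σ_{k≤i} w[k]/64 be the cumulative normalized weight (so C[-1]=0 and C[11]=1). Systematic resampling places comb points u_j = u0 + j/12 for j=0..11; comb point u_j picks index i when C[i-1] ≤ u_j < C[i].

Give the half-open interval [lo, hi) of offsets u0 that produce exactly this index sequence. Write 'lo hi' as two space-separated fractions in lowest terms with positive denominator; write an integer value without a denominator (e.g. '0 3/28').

1/96 1/48

C = [9/64, 11/64, 13/64, 9/32, 3/8, 15/32, 19/32, 11/16, 45/64, 53/64, 7/8, 1]
j=0 picked index 0: u0 ∈ [0, 9/64)
j=1 picked index 0: u0 ∈ [-1/12, 11/192)
j=2 picked index 2: u0 ∈ [1/192, 7/192)
j=3 picked index 3: u0 ∈ [-3/64, 1/32)
j=4 picked index 4: u0 ∈ [-5/96, 1/24)
j=5 picked index 5: u0 ∈ [-1/24, 5/96)
j=6 picked index 6: u0 ∈ [-1/32, 3/32)
j=7 picked index 7: u0 ∈ [1/96, 5/48)
j=8 picked index 7: u0 ∈ [-7/96, 1/48)
j=9 picked index 9: u0 ∈ [-3/64, 5/64)
j=10 picked index 10: u0 ∈ [-1/192, 1/24)
j=11 picked index 11: u0 ∈ [-1/24, 1/12)
intersection: [1/96, 1/48)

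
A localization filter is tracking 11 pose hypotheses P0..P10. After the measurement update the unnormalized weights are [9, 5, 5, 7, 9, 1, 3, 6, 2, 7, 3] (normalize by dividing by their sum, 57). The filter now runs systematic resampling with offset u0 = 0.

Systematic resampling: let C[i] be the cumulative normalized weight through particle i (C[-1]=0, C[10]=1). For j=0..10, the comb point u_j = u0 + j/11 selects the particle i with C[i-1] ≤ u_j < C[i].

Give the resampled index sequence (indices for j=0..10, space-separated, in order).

C = [3/19, 14/57, 1/3, 26/57, 35/57, 12/19, 13/19, 15/19, 47/57, 18/19, 1]
j=0: u_0=0 ∈ [0, 3/19) → index 0
j=1: u_1=1/11 ∈ [0, 3/19) → index 0
j=2: u_2=2/11 ∈ [3/19, 14/57) → index 1
j=3: u_3=3/11 ∈ [14/57, 1/3) → index 2
j=4: u_4=4/11 ∈ [1/3, 26/57) → index 3
j=5: u_5=5/11 ∈ [1/3, 26/57) → index 3
j=6: u_6=6/11 ∈ [26/57, 35/57) → index 4
j=7: u_7=7/11 ∈ [12/19, 13/19) → index 6
j=8: u_8=8/11 ∈ [13/19, 15/19) → index 7
j=9: u_9=9/11 ∈ [15/19, 47/57) → index 8
j=10: u_10=10/11 ∈ [47/57, 18/19) → index 9

0 0 1 2 3 3 4 6 7 8 9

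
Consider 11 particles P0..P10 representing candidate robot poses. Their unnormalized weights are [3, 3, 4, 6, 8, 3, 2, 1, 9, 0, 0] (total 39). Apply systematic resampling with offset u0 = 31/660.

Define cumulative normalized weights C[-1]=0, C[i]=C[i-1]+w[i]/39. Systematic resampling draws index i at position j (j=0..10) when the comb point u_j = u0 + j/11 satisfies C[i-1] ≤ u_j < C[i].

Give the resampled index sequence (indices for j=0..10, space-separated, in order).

0 1 2 3 4 4 4 5 8 8 8

C = [1/13, 2/13, 10/39, 16/39, 8/13, 9/13, 29/39, 10/13, 1, 1, 1]
j=0: u_0=31/660 ∈ [0, 1/13) → index 0
j=1: u_1=91/660 ∈ [1/13, 2/13) → index 1
j=2: u_2=151/660 ∈ [2/13, 10/39) → index 2
j=3: u_3=211/660 ∈ [10/39, 16/39) → index 3
j=4: u_4=271/660 ∈ [16/39, 8/13) → index 4
j=5: u_5=331/660 ∈ [16/39, 8/13) → index 4
j=6: u_6=391/660 ∈ [16/39, 8/13) → index 4
j=7: u_7=41/60 ∈ [8/13, 9/13) → index 5
j=8: u_8=511/660 ∈ [10/13, 1) → index 8
j=9: u_9=571/660 ∈ [10/13, 1) → index 8
j=10: u_10=631/660 ∈ [10/13, 1) → index 8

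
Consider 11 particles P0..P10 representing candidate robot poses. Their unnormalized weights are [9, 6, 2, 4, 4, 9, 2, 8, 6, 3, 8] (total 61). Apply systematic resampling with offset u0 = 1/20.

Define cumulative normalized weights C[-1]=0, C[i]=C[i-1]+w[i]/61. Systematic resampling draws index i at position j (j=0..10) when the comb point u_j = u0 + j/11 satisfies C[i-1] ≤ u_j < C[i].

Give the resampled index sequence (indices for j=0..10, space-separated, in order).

0 0 1 3 5 5 7 7 8 9 10

C = [9/61, 15/61, 17/61, 21/61, 25/61, 34/61, 36/61, 44/61, 50/61, 53/61, 1]
j=0: u_0=1/20 ∈ [0, 9/61) → index 0
j=1: u_1=31/220 ∈ [0, 9/61) → index 0
j=2: u_2=51/220 ∈ [9/61, 15/61) → index 1
j=3: u_3=71/220 ∈ [17/61, 21/61) → index 3
j=4: u_4=91/220 ∈ [25/61, 34/61) → index 5
j=5: u_5=111/220 ∈ [25/61, 34/61) → index 5
j=6: u_6=131/220 ∈ [36/61, 44/61) → index 7
j=7: u_7=151/220 ∈ [36/61, 44/61) → index 7
j=8: u_8=171/220 ∈ [44/61, 50/61) → index 8
j=9: u_9=191/220 ∈ [50/61, 53/61) → index 9
j=10: u_10=211/220 ∈ [53/61, 1) → index 10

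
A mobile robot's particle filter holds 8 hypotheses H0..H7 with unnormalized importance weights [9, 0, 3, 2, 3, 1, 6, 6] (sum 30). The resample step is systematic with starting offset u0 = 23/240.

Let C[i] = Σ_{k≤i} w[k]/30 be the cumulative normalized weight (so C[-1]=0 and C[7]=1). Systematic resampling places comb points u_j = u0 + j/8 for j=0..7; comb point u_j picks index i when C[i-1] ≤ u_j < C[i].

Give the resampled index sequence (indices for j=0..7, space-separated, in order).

0 0 2 4 5 6 7 7

C = [3/10, 3/10, 2/5, 7/15, 17/30, 3/5, 4/5, 1]
j=0: u_0=23/240 ∈ [0, 3/10) → index 0
j=1: u_1=53/240 ∈ [0, 3/10) → index 0
j=2: u_2=83/240 ∈ [3/10, 2/5) → index 2
j=3: u_3=113/240 ∈ [7/15, 17/30) → index 4
j=4: u_4=143/240 ∈ [17/30, 3/5) → index 5
j=5: u_5=173/240 ∈ [3/5, 4/5) → index 6
j=6: u_6=203/240 ∈ [4/5, 1) → index 7
j=7: u_7=233/240 ∈ [4/5, 1) → index 7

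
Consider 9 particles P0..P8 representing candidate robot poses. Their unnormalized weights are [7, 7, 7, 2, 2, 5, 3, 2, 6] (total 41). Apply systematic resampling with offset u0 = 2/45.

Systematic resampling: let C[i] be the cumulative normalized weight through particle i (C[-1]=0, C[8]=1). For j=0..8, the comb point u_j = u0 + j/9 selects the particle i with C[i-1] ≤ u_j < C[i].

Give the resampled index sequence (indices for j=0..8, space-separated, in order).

C = [7/41, 14/41, 21/41, 23/41, 25/41, 30/41, 33/41, 35/41, 1]
j=0: u_0=2/45 ∈ [0, 7/41) → index 0
j=1: u_1=7/45 ∈ [0, 7/41) → index 0
j=2: u_2=4/15 ∈ [7/41, 14/41) → index 1
j=3: u_3=17/45 ∈ [14/41, 21/41) → index 2
j=4: u_4=22/45 ∈ [14/41, 21/41) → index 2
j=5: u_5=3/5 ∈ [23/41, 25/41) → index 4
j=6: u_6=32/45 ∈ [25/41, 30/41) → index 5
j=7: u_7=37/45 ∈ [33/41, 35/41) → index 7
j=8: u_8=14/15 ∈ [35/41, 1) → index 8

0 0 1 2 2 4 5 7 8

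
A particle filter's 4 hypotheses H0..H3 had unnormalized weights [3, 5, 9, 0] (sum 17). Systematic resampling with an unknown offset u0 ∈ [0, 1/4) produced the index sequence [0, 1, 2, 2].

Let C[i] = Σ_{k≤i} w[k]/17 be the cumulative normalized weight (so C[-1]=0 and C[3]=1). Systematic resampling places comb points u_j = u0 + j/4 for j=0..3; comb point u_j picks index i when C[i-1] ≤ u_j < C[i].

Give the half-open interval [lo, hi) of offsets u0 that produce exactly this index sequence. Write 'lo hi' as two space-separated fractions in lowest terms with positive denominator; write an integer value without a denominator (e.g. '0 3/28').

0 3/17

C = [3/17, 8/17, 1, 1]
j=0 picked index 0: u0 ∈ [0, 3/17)
j=1 picked index 1: u0 ∈ [-5/68, 15/68)
j=2 picked index 2: u0 ∈ [-1/34, 1/2)
j=3 picked index 2: u0 ∈ [-19/68, 1/4)
intersection: [0, 3/17)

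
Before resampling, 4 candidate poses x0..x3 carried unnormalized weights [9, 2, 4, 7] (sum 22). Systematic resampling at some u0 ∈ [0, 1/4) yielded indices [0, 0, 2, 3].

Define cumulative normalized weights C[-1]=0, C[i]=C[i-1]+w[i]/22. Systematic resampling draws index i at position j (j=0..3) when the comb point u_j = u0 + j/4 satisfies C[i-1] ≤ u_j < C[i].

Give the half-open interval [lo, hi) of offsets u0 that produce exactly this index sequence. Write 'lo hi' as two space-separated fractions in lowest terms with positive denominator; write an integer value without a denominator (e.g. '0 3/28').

0 7/44

C = [9/22, 1/2, 15/22, 1]
j=0 picked index 0: u0 ∈ [0, 9/22)
j=1 picked index 0: u0 ∈ [-1/4, 7/44)
j=2 picked index 2: u0 ∈ [0, 2/11)
j=3 picked index 3: u0 ∈ [-3/44, 1/4)
intersection: [0, 7/44)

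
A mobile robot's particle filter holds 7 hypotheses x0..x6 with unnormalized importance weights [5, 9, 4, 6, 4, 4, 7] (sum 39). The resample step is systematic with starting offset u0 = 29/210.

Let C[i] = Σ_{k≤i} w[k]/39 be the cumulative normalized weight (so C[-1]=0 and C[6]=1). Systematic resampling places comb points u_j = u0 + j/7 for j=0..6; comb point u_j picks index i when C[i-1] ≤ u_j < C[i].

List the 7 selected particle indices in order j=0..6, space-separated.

1 1 2 3 4 6 6

C = [5/39, 14/39, 6/13, 8/13, 28/39, 32/39, 1]
j=0: u_0=29/210 ∈ [5/39, 14/39) → index 1
j=1: u_1=59/210 ∈ [5/39, 14/39) → index 1
j=2: u_2=89/210 ∈ [14/39, 6/13) → index 2
j=3: u_3=17/30 ∈ [6/13, 8/13) → index 3
j=4: u_4=149/210 ∈ [8/13, 28/39) → index 4
j=5: u_5=179/210 ∈ [32/39, 1) → index 6
j=6: u_6=209/210 ∈ [32/39, 1) → index 6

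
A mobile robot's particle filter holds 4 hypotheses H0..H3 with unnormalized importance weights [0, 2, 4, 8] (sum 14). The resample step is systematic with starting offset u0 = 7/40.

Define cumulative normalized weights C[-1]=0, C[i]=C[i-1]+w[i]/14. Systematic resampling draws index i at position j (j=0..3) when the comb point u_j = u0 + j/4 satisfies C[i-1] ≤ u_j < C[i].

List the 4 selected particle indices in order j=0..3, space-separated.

C = [0, 1/7, 3/7, 1]
j=0: u_0=7/40 ∈ [1/7, 3/7) → index 2
j=1: u_1=17/40 ∈ [1/7, 3/7) → index 2
j=2: u_2=27/40 ∈ [3/7, 1) → index 3
j=3: u_3=37/40 ∈ [3/7, 1) → index 3

2 2 3 3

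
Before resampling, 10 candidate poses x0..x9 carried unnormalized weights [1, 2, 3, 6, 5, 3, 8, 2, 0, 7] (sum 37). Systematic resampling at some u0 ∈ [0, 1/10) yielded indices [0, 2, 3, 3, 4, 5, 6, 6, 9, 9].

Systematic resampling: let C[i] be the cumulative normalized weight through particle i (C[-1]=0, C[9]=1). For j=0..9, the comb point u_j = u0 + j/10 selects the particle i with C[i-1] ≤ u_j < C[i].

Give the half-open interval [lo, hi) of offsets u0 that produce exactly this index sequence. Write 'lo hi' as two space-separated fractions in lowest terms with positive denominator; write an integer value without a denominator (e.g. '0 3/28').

C = [1/37, 3/37, 6/37, 12/37, 17/37, 20/37, 28/37, 30/37, 30/37, 1]
j=0 picked index 0: u0 ∈ [0, 1/37)
j=1 picked index 2: u0 ∈ [-7/370, 23/370)
j=2 picked index 3: u0 ∈ [-7/185, 23/185)
j=3 picked index 3: u0 ∈ [-51/370, 9/370)
j=4 picked index 4: u0 ∈ [-14/185, 11/185)
j=5 picked index 5: u0 ∈ [-3/74, 3/74)
j=6 picked index 6: u0 ∈ [-11/185, 29/185)
j=7 picked index 6: u0 ∈ [-59/370, 21/370)
j=8 picked index 9: u0 ∈ [2/185, 1/5)
j=9 picked index 9: u0 ∈ [-33/370, 1/10)
intersection: [2/185, 9/370)

2/185 9/370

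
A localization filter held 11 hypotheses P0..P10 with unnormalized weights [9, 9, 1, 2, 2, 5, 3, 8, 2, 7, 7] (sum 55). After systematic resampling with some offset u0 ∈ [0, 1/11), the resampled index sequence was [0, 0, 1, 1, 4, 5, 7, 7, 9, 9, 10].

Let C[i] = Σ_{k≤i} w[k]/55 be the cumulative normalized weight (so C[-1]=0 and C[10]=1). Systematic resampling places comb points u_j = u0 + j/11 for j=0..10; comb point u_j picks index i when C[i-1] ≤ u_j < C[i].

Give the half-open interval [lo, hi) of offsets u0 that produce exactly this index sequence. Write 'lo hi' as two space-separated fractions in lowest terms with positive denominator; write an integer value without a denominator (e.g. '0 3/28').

1/55 3/55

C = [9/55, 18/55, 19/55, 21/55, 23/55, 28/55, 31/55, 39/55, 41/55, 48/55, 1]
j=0 picked index 0: u0 ∈ [0, 9/55)
j=1 picked index 0: u0 ∈ [-1/11, 4/55)
j=2 picked index 1: u0 ∈ [-1/55, 8/55)
j=3 picked index 1: u0 ∈ [-6/55, 3/55)
j=4 picked index 4: u0 ∈ [1/55, 3/55)
j=5 picked index 5: u0 ∈ [-2/55, 3/55)
j=6 picked index 7: u0 ∈ [1/55, 9/55)
j=7 picked index 7: u0 ∈ [-4/55, 4/55)
j=8 picked index 9: u0 ∈ [1/55, 8/55)
j=9 picked index 9: u0 ∈ [-4/55, 3/55)
j=10 picked index 10: u0 ∈ [-2/55, 1/11)
intersection: [1/55, 3/55)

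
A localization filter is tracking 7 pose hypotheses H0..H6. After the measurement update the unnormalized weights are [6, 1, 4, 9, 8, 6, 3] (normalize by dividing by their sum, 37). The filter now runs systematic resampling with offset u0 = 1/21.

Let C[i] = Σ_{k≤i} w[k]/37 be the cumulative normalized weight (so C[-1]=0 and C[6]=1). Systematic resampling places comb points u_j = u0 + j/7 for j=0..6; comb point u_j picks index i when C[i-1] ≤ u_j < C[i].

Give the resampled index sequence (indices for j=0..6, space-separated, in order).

C = [6/37, 7/37, 11/37, 20/37, 28/37, 34/37, 1]
j=0: u_0=1/21 ∈ [0, 6/37) → index 0
j=1: u_1=4/21 ∈ [7/37, 11/37) → index 2
j=2: u_2=1/3 ∈ [11/37, 20/37) → index 3
j=3: u_3=10/21 ∈ [11/37, 20/37) → index 3
j=4: u_4=13/21 ∈ [20/37, 28/37) → index 4
j=5: u_5=16/21 ∈ [28/37, 34/37) → index 5
j=6: u_6=19/21 ∈ [28/37, 34/37) → index 5

0 2 3 3 4 5 5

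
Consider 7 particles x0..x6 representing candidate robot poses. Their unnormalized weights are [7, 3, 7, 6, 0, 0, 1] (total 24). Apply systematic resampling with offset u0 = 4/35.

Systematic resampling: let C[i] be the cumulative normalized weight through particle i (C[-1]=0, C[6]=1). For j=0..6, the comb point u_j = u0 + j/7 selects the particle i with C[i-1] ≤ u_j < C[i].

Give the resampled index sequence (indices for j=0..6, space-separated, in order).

C = [7/24, 5/12, 17/24, 23/24, 23/24, 23/24, 1]
j=0: u_0=4/35 ∈ [0, 7/24) → index 0
j=1: u_1=9/35 ∈ [0, 7/24) → index 0
j=2: u_2=2/5 ∈ [7/24, 5/12) → index 1
j=3: u_3=19/35 ∈ [5/12, 17/24) → index 2
j=4: u_4=24/35 ∈ [5/12, 17/24) → index 2
j=5: u_5=29/35 ∈ [17/24, 23/24) → index 3
j=6: u_6=34/35 ∈ [23/24, 1) → index 6

0 0 1 2 2 3 6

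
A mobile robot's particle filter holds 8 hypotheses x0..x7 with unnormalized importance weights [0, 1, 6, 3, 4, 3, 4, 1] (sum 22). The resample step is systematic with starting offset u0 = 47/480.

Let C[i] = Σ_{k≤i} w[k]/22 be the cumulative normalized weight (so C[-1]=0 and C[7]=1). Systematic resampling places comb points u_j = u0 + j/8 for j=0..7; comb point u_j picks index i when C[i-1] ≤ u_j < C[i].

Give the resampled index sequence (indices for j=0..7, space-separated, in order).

2 2 3 4 4 5 6 7

C = [0, 1/22, 7/22, 5/11, 7/11, 17/22, 21/22, 1]
j=0: u_0=47/480 ∈ [1/22, 7/22) → index 2
j=1: u_1=107/480 ∈ [1/22, 7/22) → index 2
j=2: u_2=167/480 ∈ [7/22, 5/11) → index 3
j=3: u_3=227/480 ∈ [5/11, 7/11) → index 4
j=4: u_4=287/480 ∈ [5/11, 7/11) → index 4
j=5: u_5=347/480 ∈ [7/11, 17/22) → index 5
j=6: u_6=407/480 ∈ [17/22, 21/22) → index 6
j=7: u_7=467/480 ∈ [21/22, 1) → index 7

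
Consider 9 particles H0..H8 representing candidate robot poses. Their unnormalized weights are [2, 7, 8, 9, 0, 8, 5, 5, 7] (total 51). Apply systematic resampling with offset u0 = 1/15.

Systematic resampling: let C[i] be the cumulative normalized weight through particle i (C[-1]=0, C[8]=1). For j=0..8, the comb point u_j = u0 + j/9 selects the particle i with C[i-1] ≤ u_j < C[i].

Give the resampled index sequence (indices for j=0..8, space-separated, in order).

C = [2/51, 3/17, 1/3, 26/51, 26/51, 2/3, 13/17, 44/51, 1]
j=0: u_0=1/15 ∈ [2/51, 3/17) → index 1
j=1: u_1=8/45 ∈ [3/17, 1/3) → index 2
j=2: u_2=13/45 ∈ [3/17, 1/3) → index 2
j=3: u_3=2/5 ∈ [1/3, 26/51) → index 3
j=4: u_4=23/45 ∈ [26/51, 2/3) → index 5
j=5: u_5=28/45 ∈ [26/51, 2/3) → index 5
j=6: u_6=11/15 ∈ [2/3, 13/17) → index 6
j=7: u_7=38/45 ∈ [13/17, 44/51) → index 7
j=8: u_8=43/45 ∈ [44/51, 1) → index 8

1 2 2 3 5 5 6 7 8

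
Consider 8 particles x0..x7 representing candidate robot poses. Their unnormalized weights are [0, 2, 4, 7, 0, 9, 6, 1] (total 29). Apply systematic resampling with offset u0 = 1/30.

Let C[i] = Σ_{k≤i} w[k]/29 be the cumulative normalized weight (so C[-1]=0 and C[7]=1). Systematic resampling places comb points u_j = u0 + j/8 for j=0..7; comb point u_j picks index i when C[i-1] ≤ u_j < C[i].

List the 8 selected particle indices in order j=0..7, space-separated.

C = [0, 2/29, 6/29, 13/29, 13/29, 22/29, 28/29, 1]
j=0: u_0=1/30 ∈ [0, 2/29) → index 1
j=1: u_1=19/120 ∈ [2/29, 6/29) → index 2
j=2: u_2=17/60 ∈ [6/29, 13/29) → index 3
j=3: u_3=49/120 ∈ [6/29, 13/29) → index 3
j=4: u_4=8/15 ∈ [13/29, 22/29) → index 5
j=5: u_5=79/120 ∈ [13/29, 22/29) → index 5
j=6: u_6=47/60 ∈ [22/29, 28/29) → index 6
j=7: u_7=109/120 ∈ [22/29, 28/29) → index 6

1 2 3 3 5 5 6 6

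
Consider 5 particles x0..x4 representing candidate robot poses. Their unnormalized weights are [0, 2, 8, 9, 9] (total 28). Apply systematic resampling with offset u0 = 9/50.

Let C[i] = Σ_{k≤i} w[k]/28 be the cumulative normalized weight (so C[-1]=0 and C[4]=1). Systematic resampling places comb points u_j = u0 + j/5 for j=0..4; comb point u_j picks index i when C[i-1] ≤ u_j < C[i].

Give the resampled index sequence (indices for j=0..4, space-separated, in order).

C = [0, 1/14, 5/14, 19/28, 1]
j=0: u_0=9/50 ∈ [1/14, 5/14) → index 2
j=1: u_1=19/50 ∈ [5/14, 19/28) → index 3
j=2: u_2=29/50 ∈ [5/14, 19/28) → index 3
j=3: u_3=39/50 ∈ [19/28, 1) → index 4
j=4: u_4=49/50 ∈ [19/28, 1) → index 4

2 3 3 4 4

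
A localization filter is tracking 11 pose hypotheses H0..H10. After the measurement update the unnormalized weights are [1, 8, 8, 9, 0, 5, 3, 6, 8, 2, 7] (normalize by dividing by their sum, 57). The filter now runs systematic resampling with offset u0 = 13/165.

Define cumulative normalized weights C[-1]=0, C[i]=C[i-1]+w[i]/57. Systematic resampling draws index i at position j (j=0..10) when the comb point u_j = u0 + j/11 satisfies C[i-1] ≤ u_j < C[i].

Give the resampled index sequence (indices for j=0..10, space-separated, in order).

1 2 2 3 3 5 7 8 8 10 10

C = [1/57, 3/19, 17/57, 26/57, 26/57, 31/57, 34/57, 40/57, 16/19, 50/57, 1]
j=0: u_0=13/165 ∈ [1/57, 3/19) → index 1
j=1: u_1=28/165 ∈ [3/19, 17/57) → index 2
j=2: u_2=43/165 ∈ [3/19, 17/57) → index 2
j=3: u_3=58/165 ∈ [17/57, 26/57) → index 3
j=4: u_4=73/165 ∈ [17/57, 26/57) → index 3
j=5: u_5=8/15 ∈ [26/57, 31/57) → index 5
j=6: u_6=103/165 ∈ [34/57, 40/57) → index 7
j=7: u_7=118/165 ∈ [40/57, 16/19) → index 8
j=8: u_8=133/165 ∈ [40/57, 16/19) → index 8
j=9: u_9=148/165 ∈ [50/57, 1) → index 10
j=10: u_10=163/165 ∈ [50/57, 1) → index 10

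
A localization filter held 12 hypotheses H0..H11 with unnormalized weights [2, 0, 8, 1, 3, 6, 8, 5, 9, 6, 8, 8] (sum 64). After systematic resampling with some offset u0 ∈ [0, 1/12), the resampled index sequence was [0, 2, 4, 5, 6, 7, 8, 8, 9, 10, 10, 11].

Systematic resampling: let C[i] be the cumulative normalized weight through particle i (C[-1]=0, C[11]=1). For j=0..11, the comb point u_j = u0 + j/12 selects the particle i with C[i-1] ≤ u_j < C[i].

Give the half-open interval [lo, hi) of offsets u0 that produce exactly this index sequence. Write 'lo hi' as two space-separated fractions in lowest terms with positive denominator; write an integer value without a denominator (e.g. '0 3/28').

1/48 1/32

C = [1/32, 1/32, 5/32, 11/64, 7/32, 5/16, 7/16, 33/64, 21/32, 3/4, 7/8, 1]
j=0 picked index 0: u0 ∈ [0, 1/32)
j=1 picked index 2: u0 ∈ [-5/96, 7/96)
j=2 picked index 4: u0 ∈ [1/192, 5/96)
j=3 picked index 5: u0 ∈ [-1/32, 1/16)
j=4 picked index 6: u0 ∈ [-1/48, 5/48)
j=5 picked index 7: u0 ∈ [1/48, 19/192)
j=6 picked index 8: u0 ∈ [1/64, 5/32)
j=7 picked index 8: u0 ∈ [-13/192, 7/96)
j=8 picked index 9: u0 ∈ [-1/96, 1/12)
j=9 picked index 10: u0 ∈ [0, 1/8)
j=10 picked index 10: u0 ∈ [-1/12, 1/24)
j=11 picked index 11: u0 ∈ [-1/24, 1/12)
intersection: [1/48, 1/32)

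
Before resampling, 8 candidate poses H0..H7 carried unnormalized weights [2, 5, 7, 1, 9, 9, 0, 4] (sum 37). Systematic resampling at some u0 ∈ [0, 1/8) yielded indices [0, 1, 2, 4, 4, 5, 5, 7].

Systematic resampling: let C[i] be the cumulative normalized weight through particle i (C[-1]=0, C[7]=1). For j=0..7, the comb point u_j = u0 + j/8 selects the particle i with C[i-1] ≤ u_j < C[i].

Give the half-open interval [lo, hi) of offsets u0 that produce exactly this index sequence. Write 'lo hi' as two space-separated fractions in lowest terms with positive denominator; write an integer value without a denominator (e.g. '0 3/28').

9/296 2/37

C = [2/37, 7/37, 14/37, 15/37, 24/37, 33/37, 33/37, 1]
j=0 picked index 0: u0 ∈ [0, 2/37)
j=1 picked index 1: u0 ∈ [-21/296, 19/296)
j=2 picked index 2: u0 ∈ [-9/148, 19/148)
j=3 picked index 4: u0 ∈ [9/296, 81/296)
j=4 picked index 4: u0 ∈ [-7/74, 11/74)
j=5 picked index 5: u0 ∈ [7/296, 79/296)
j=6 picked index 5: u0 ∈ [-15/148, 21/148)
j=7 picked index 7: u0 ∈ [5/296, 1/8)
intersection: [9/296, 2/37)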